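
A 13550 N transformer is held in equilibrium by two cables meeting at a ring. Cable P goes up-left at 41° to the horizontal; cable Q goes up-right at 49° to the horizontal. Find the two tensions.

T_P = 8890 N, T_Q = 10230 N

ΣF_x = 0: −T_P·cos41° + T_Q·cos49° = 0 → T_Q = 1.15037·T_P.
ΣF_y = 0: T_P·sin41° + T_Q·sin49° = 13550.
Substitute: T_P·(0.656059 + 1.15037·0.75471) = 13550 → T_P = 8889.59 ≈ 8890 N.
Then T_Q = 1.15037 × 8889.59 = 10230 N.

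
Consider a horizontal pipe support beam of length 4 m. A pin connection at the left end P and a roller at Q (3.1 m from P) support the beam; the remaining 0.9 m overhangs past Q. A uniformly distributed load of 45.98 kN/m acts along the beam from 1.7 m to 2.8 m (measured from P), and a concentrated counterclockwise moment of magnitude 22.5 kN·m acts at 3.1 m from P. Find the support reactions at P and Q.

P_x = 0, P_y = 21.13 kN, Q_y = 29.45 kN

Resultant of the distributed load: 45.98 × 1.1 = 50.578 kN at 2.25 m from P.
Moments about P: Q_y·3.1 − (45.98·1.1)·2.25 + 22.5 = 0 → Q_y = 91.3005/3.1 = 29.4518 ≈ 29.45 kN.
ΣF_y = 0: P_y + 29.4518 − 45.98·1.1 = 0 → P_y = 21.13 kN.
ΣF_x = 0: no horizontal applied forces, so P_x = 0.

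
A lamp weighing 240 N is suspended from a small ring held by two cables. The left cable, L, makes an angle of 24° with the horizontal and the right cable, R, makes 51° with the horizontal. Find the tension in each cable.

ΣF_x = 0: −T_L·cos24° + T_R·cos51° = 0 → T_R = 1.45164·T_L.
ΣF_y = 0: T_L·sin24° + T_R·sin51° = 240.
Substitute: T_L·(0.406737 + 1.45164·0.777146) = 240 → T_L = 156.365 ≈ 156.4 N.
Then T_R = 1.45164 × 156.365 = 227.0 N.

T_L = 156.4 N, T_R = 227.0 N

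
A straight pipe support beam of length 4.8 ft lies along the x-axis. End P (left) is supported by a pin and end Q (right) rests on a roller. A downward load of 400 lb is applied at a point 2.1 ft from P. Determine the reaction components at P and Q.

P_x = 0, P_y = 225.0 lb, Q_y = 175.0 lb

Taking moments about P: Q_y·4.8 − 400·2.1 = 0 → Q_y = 840/4.8 = 175.0 lb.
ΣF_y = 0: P_y + 175 − 400 = 0 → P_y = 225.0 lb.
ΣF_x = 0: no horizontal applied forces, so P_x = 0.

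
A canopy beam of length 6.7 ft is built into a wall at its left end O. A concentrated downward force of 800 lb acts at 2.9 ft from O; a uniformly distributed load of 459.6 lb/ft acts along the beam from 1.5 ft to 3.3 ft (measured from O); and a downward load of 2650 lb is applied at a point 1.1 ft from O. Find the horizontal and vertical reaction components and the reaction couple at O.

Resultant of the distributed load: 459.6 × 1.8 = 827.28 lb at 2.4 ft from O.
ΣF_x = 0: O_x = 0.
ΣF_y = 0: O_y − 800 − 459.6·1.8 − 2650 = 0 → O_y = 4277 lb.
ΣM about O: M_O − 800·2.9 − (459.6·1.8)·2.4 − 2650·1.1 = 0 → M_O = 7220 lb·ft.

O_x = 0, O_y = 4277 lb, M_O = 7220 lb·ft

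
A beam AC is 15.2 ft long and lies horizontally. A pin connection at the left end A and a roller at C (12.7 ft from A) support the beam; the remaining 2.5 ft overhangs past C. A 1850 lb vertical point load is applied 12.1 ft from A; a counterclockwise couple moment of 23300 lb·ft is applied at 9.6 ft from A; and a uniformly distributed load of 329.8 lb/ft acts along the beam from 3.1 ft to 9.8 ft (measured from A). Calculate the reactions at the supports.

A_x = 0, A_y = 3009 lb, C_y = 1050 lb

Resultant of the distributed load: 329.8 × 6.7 = 2209.66 lb at 6.45 ft from A.
Taking moments about A: C_y·12.7 − 1850·12.1 + 23300 − (329.8·6.7)·6.45 = 0 → C_y = 13337.307/12.7 = 1050.18 ≈ 1050 lb.
ΣF_y = 0: A_y + 1050.18 − 1850 − 329.8·6.7 = 0 → A_y = 3009 lb.
ΣF_x = 0: no horizontal applied forces, so A_x = 0.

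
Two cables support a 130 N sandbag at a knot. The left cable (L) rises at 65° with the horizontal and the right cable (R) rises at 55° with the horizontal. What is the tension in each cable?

T_L = 86.10 N, T_R = 63.44 N

ΣF_x = 0: −T_L·cos65° + T_R·cos55° = 0 → T_R = 0.736812·T_L.
ΣF_y = 0: T_L·sin65° + T_R·sin55° = 130.
Substitute: T_L·(0.906308 + 0.736812·0.819152) = 130 → T_L = 86.1002 ≈ 86.10 N.
Then T_R = 0.736812 × 86.1002 = 63.44 N.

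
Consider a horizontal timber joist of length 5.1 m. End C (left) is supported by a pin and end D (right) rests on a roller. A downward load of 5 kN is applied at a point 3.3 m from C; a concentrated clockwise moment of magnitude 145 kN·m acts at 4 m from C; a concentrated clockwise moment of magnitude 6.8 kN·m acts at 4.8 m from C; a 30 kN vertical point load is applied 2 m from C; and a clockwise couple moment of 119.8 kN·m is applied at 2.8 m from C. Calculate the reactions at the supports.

C_x = 0, C_y = -33.25 kN, D_y = 68.25 kN

Moments about C: D_y·5.1 − 5·3.3 − 145 − 6.8 − 30·2 − 119.8 = 0 → D_y = 348.1/5.1 = 68.2549 ≈ 68.25 kN.
ΣF_y = 0: C_y + 68.2549 − 5 − 30 = 0 → C_y = -33.25 kN.
ΣF_x = 0: no horizontal applied forces, so C_x = 0.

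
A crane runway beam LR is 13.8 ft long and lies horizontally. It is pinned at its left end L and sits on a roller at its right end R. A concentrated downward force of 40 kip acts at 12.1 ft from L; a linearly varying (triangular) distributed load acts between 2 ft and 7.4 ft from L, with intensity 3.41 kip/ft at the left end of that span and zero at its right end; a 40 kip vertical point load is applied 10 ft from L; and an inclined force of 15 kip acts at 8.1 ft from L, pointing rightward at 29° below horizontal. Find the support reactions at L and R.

L_x = -13.12 kip, L_y = 25.62 kip, R_y = 70.86 kip

Resultant of the triangular load: ½ × 3.41 × 5.4 = 9.207 kip, acting at 3.8 ft from L (one-third of the span from the peak).
ΣM about L: R_y·13.8 − 40·12.1 − (½·3.41·5.4)·3.8 − 40·10 − 15·sin29°·8.1 = 0 → R_y = 977.891/13.8 = 70.8617 ≈ 70.86 kip.
ΣF_y = 0: L_y + 70.8617 − 40 − ½·3.41·5.4 − 40 − 15·sin29° = 0 → L_y = 25.62 kip.
ΣF_x = 0: L_x + 15·cos29° = 0 → L_x = -13.12 kip.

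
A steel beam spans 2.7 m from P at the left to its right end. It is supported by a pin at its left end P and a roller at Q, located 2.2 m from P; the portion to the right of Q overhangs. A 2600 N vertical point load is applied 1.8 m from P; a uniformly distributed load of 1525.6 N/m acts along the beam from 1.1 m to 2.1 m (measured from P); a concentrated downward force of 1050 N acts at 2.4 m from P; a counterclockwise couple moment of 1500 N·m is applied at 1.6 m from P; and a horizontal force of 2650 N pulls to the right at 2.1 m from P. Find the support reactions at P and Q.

P_x = -2650 N, P_y = 1475 N, Q_y = 3700 N

Resultant of the distributed load: 1525.6 × 1 = 1525.6 N at 1.6 m from P.
Taking moments about P: Q_y·2.2 − 2600·1.8 − (1525.6·1)·1.6 − 1050·2.4 + 1500 = 0 → Q_y = 8140.96/2.2 = 3700.44 ≈ 3700 N.
ΣF_y = 0: P_y + 3700.44 − 2600 − 1525.6·1 − 1050 = 0 → P_y = 1475 N.
ΣF_x = 0: P_x + 2650 = 0 → P_x = -2650 N.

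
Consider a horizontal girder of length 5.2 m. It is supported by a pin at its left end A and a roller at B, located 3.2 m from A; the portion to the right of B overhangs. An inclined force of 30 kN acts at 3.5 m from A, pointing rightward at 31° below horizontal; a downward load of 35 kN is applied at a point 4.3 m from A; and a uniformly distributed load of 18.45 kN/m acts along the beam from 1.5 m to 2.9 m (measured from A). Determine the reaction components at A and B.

Resultant of the distributed load: 18.45 × 1.4 = 25.83 kN at 2.2 m from A.
ΣM about A: B_y·3.2 − 30·sin31°·3.5 − 35·4.3 − (18.45·1.4)·2.2 = 0 → B_y = 261.405/3.2 = 81.6891 ≈ 81.69 kN.
ΣF_y = 0: A_y + 81.6891 − 30·sin31° − 35 − 18.45·1.4 = 0 → A_y = -5.408 kN.
ΣF_x = 0: A_x + 30·cos31° = 0 → A_x = -25.72 kN.

A_x = -25.72 kN, A_y = -5.408 kN, B_y = 81.69 kN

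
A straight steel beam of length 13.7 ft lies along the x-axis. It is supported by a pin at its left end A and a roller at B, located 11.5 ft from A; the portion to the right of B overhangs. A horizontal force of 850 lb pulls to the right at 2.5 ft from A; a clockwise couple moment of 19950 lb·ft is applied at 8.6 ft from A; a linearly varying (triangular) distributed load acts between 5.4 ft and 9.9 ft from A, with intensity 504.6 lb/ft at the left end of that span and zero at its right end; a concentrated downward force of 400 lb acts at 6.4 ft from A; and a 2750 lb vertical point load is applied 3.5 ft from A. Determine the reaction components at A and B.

Resultant of the triangular load: ½ × 504.6 × 4.5 = 1135.35 lb, acting at 6.9 ft from A (one-third of the span from the peak).
Taking moments about A: B_y·11.5 − 19950 − (½·504.6·4.5)·6.9 − 400·6.4 − 2750·3.5 = 0 → B_y = 39968.915/11.5 = 3475.56 ≈ 3476 lb.
ΣF_y = 0: A_y + 3475.56 − ½·504.6·4.5 − 400 − 2750 = 0 → A_y = 809.8 lb.
ΣF_x = 0: A_x + 850 = 0 → A_x = -850.0 lb.

A_x = -850.0 lb, A_y = 809.8 lb, B_y = 3476 lb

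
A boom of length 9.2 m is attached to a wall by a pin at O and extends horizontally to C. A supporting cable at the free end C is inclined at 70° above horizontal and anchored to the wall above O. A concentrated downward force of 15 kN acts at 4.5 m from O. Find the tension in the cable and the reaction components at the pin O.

ΣM about O: T·sin70°·9.2 − 15·4.5 = 0 → T = 67.5/(9.2·0.939693) = 7.80782 ≈ 7.808 kN.
ΣF_x = 0: O_x − T·cos70° = 0 → O_x = 7.80782 × 0.34202 = 2.670 kN.
ΣF_y = 0: O_y + T·sin70° − 15 = 0 → O_y = 15 − 7.80782 × 0.939693 = 7.663 kN.

T = 7.808 kN, O_x = 2.670 kN, O_y = 7.663 kN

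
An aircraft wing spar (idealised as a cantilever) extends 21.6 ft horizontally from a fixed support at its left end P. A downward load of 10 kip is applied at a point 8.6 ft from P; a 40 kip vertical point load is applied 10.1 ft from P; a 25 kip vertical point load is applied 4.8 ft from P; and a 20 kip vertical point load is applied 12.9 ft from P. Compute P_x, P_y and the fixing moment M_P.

ΣF_x = 0: P_x = 0.
ΣF_y = 0: P_y − 10 − 40 − 25 − 20 = 0 → P_y = 95.00 kip.
ΣM about P: M_P − 10·8.6 − 40·10.1 − 25·4.8 − 20·12.9 = 0 → M_P = 868.0 kip·ft.

P_x = 0, P_y = 95.00 kip, M_P = 868.0 kip·ft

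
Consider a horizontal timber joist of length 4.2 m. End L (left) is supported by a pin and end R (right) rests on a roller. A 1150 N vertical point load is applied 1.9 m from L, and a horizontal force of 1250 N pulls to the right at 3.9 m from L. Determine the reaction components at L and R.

ΣM about L: R_y·4.2 − 1150·1.9 = 0 → R_y = 2185/4.2 = 520.238 ≈ 520.2 N.
ΣF_y = 0: L_y + 520.238 − 1150 = 0 → L_y = 629.8 N.
ΣF_x = 0: L_x + 1250 = 0 → L_x = -1250 N.

L_x = -1250 N, L_y = 629.8 N, R_y = 520.2 N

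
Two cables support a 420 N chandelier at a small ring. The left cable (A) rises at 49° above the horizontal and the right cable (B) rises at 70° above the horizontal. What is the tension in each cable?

T_A = 164.2 N, T_B = 315.0 N

ΣF_x = 0: −T_A·cos49° + T_B·cos70° = 0 → T_B = 1.91819·T_A.
ΣF_y = 0: T_A·sin49° + T_B·sin70° = 420.
Substitute: T_A·(0.75471 + 1.91819·0.939693) = 420 → T_A = 164.241 ≈ 164.2 N.
Then T_B = 1.91819 × 164.241 = 315.0 N.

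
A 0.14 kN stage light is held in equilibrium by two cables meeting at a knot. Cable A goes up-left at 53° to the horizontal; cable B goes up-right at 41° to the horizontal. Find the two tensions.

T_A = 0.1059 kN, T_B = 0.08446 kN

ΣF_x = 0: −T_A·cos53° + T_B·cos41° = 0 → T_B = 0.797413·T_A.
ΣF_y = 0: T_A·sin53° + T_B·sin41° = 0.14.
Substitute: T_A·(0.798636 + 0.797413·0.656059) = 0.14 → T_A = 0.105917 ≈ 0.1059 kN.
Then T_B = 0.797413 × 0.105917 = 0.08446 kN.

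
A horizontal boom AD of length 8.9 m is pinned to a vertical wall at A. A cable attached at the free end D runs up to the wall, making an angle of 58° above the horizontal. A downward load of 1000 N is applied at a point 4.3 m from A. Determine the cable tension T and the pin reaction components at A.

ΣM about A: T·sin58°·8.9 − 1000·4.3 = 0 → T = 4300/(8.9·0.848048) = 569.715 ≈ 569.7 N.
ΣF_x = 0: A_x − T·cos58° = 0 → A_x = 569.715 × 0.529919 = 301.9 N.
ΣF_y = 0: A_y + T·sin58° − 1000 = 0 → A_y = 1000 − 569.715 × 0.848048 = 516.9 N.

T = 569.7 N, A_x = 301.9 N, A_y = 516.9 N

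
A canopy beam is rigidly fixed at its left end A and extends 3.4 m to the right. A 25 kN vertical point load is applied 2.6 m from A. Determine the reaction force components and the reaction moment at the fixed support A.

ΣF_x = 0: A_x = 0.
ΣF_y = 0: A_y − 25 = 0 → A_y = 25.00 kN.
ΣM about A: M_A − 25·2.6 = 0 → M_A = 65.00 kN·m.

A_x = 0, A_y = 25.00 kN, M_A = 65.00 kN·m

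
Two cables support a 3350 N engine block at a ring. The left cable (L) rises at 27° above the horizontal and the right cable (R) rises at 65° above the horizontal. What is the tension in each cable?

T_L = 1417 N, T_R = 2987 N

ΣF_x = 0: −T_L·cos27° + T_R·cos65° = 0 → T_R = 2.1083·T_L.
ΣF_y = 0: T_L·sin27° + T_R·sin65° = 3350.
Substitute: T_L·(0.45399 + 2.1083·0.906308) = 3350 → T_L = 1416.63 ≈ 1417 N.
Then T_R = 2.1083 × 1416.63 = 2987 N.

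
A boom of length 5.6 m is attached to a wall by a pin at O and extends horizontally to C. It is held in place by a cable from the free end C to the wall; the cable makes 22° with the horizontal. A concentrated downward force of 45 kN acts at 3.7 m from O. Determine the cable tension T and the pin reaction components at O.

ΣM about O: T·sin22°·5.6 − 45·3.7 = 0 → T = 166.5/(5.6·0.374607) = 79.3689 ≈ 79.37 kN.
ΣF_x = 0: O_x − T·cos22° = 0 → O_x = 79.3689 × 0.927184 = 73.59 kN.
ΣF_y = 0: O_y + T·sin22° − 45 = 0 → O_y = 45 − 79.3689 × 0.374607 = 15.27 kN.

T = 79.37 kN, O_x = 73.59 kN, O_y = 15.27 kN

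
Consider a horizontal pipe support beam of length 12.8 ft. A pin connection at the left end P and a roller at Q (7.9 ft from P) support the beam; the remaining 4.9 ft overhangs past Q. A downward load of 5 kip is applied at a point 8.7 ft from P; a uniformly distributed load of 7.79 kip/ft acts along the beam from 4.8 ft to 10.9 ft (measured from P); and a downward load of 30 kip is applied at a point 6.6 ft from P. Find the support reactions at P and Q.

Resultant of the distributed load: 7.79 × 6.1 = 47.519 kip at 7.85 ft from P.
ΣM about P: Q_y·7.9 − 5·8.7 − (7.79·6.1)·7.85 − 30·6.6 = 0 → Q_y = 614.52415/7.9 = 77.7879 ≈ 77.79 kip.
ΣF_y = 0: P_y + 77.7879 − 5 − 7.79·6.1 − 30 = 0 → P_y = 4.731 kip.
ΣF_x = 0: no horizontal applied forces, so P_x = 0.

P_x = 0, P_y = 4.731 kip, Q_y = 77.79 kip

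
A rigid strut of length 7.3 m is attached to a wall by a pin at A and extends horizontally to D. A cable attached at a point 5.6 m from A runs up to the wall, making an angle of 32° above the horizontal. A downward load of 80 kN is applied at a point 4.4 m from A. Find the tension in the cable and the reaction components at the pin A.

T = 118.6 kN, A_x = 100.6 kN, A_y = 17.14 kN

ΣM about A: T·sin32°·5.6 − 80·4.4 = 0 → T = 352/(5.6·0.529919) = 118.617 ≈ 118.6 kN.
ΣF_x = 0: A_x − T·cos32° = 0 → A_x = 118.617 × 0.848048 = 100.6 kN.
ΣF_y = 0: A_y + T·sin32° − 80 = 0 → A_y = 80 − 118.617 × 0.529919 = 17.14 kN.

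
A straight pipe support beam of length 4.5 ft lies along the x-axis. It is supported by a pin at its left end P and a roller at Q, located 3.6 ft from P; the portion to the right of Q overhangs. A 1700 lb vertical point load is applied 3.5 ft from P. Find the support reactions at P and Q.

P_x = 0, P_y = 47.22 lb, Q_y = 1653 lb

Taking moments about P: Q_y·3.6 − 1700·3.5 = 0 → Q_y = 5950/3.6 = 1652.78 ≈ 1653 lb.
ΣF_y = 0: P_y + 1652.78 − 1700 = 0 → P_y = 47.22 lb.
ΣF_x = 0: no horizontal applied forces, so P_x = 0.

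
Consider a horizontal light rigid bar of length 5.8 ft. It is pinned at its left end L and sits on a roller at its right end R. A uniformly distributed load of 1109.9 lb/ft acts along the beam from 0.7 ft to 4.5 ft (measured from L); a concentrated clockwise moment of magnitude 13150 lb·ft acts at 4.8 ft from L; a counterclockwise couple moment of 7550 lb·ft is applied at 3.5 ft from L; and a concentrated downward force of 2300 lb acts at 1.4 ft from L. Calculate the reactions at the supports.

L_x = 0, L_y = 3106 lb, R_y = 3411 lb

Resultant of the distributed load: 1109.9 × 3.8 = 4217.62 lb at 2.6 ft from L.
Taking moments about L: R_y·5.8 − (1109.9·3.8)·2.6 − 13150 + 7550 − 2300·1.4 = 0 → R_y = 19785.812/5.8 = 3411.35 ≈ 3411 lb.
ΣF_y = 0: L_y + 3411.35 − 1109.9·3.8 − 2300 = 0 → L_y = 3106 lb.
ΣF_x = 0: no horizontal applied forces, so L_x = 0.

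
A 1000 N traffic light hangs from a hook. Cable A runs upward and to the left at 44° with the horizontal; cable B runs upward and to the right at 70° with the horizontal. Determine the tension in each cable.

ΣF_x = 0: −T_A·cos44° + T_B·cos70° = 0 → T_B = 2.10321·T_A.
ΣF_y = 0: T_A·sin44° + T_B·sin70° = 1000.
Substitute: T_A·(0.694658 + 2.10321·0.939693) = 1000 → T_A = 374.387 ≈ 374.4 N.
Then T_B = 2.10321 × 374.387 = 787.4 N.

T_A = 374.4 N, T_B = 787.4 N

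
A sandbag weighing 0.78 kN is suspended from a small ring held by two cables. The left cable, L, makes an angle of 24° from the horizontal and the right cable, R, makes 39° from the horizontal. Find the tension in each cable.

T_L = 0.6803 kN, T_R = 0.7997 kN

ΣF_x = 0: −T_L·cos24° + T_R·cos39° = 0 → T_R = 1.17551·T_L.
ΣF_y = 0: T_L·sin24° + T_R·sin39° = 0.78.
Substitute: T_L·(0.406737 + 1.17551·0.62932) = 0.78 → T_L = 0.680326 ≈ 0.6803 kN.
Then T_R = 1.17551 × 0.680326 = 0.7997 kN.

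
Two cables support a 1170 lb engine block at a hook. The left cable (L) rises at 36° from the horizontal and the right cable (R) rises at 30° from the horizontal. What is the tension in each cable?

T_L = 1109 lb, T_R = 1036 lb

ΣF_x = 0: −T_L·cos36° + T_R·cos30° = 0 → T_R = 0.934172·T_L.
ΣF_y = 0: T_L·sin36° + T_R·sin30° = 1170.
Substitute: T_L·(0.587785 + 0.934172·0.5) = 1170 → T_L = 1109.14 ≈ 1109 lb.
Then T_R = 0.934172 × 1109.14 = 1036 lb.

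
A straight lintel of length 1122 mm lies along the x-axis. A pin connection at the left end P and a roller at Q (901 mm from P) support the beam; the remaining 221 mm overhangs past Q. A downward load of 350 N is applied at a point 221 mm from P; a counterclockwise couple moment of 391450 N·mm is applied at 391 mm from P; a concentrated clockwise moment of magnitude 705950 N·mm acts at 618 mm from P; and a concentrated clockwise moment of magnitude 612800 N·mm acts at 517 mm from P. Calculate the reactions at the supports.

P_x = 0, P_y = -765.0 N, Q_y = 1115 N

Moments about P: Q_y·901 − 350·221 + 391450 − 705950 − 612800 = 0 → Q_y = 1004650/901 = 1115.04 ≈ 1115 N.
ΣF_y = 0: P_y + 1115.04 − 350 = 0 → P_y = -765.0 N.
ΣF_x = 0: no horizontal applied forces, so P_x = 0.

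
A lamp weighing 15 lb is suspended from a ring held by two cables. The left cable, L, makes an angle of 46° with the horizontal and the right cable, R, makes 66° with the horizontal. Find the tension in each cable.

ΣF_x = 0: −T_L·cos46° + T_R·cos66° = 0 → T_R = 1.70788·T_L.
ΣF_y = 0: T_L·sin46° + T_R·sin66° = 15.
Substitute: T_L·(0.71934 + 1.70788·0.913545) = 15 → T_L = 6.5802 ≈ 6.580 lb.
Then T_R = 1.70788 × 6.5802 = 11.24 lb.

T_L = 6.580 lb, T_R = 11.24 lb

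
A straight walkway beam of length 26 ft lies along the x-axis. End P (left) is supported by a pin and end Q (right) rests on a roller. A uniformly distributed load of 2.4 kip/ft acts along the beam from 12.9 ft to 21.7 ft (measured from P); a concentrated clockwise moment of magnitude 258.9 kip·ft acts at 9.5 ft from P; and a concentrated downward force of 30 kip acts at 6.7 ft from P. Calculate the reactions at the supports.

P_x = 0, P_y = 19.38 kip, Q_y = 31.74 kip

Resultant of the distributed load: 2.4 × 8.8 = 21.12 kip at 17.3 ft from P.
Taking moments about P: Q_y·26 − (2.4·8.8)·17.3 − 258.9 − 30·6.7 = 0 → Q_y = 825.276/26 = 31.7414 ≈ 31.74 kip.
ΣF_y = 0: P_y + 31.7414 − 2.4·8.8 − 30 = 0 → P_y = 19.38 kip.
ΣF_x = 0: no horizontal applied forces, so P_x = 0.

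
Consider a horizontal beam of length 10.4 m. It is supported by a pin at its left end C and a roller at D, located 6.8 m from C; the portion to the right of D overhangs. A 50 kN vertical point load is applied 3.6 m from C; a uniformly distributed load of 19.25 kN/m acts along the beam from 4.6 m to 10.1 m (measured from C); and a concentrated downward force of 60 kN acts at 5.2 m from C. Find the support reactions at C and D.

C_x = 0, C_y = 29.08 kN, D_y = 186.8 kN

Resultant of the distributed load: 19.25 × 5.5 = 105.875 kN at 7.35 m from C.
Taking moments about C: D_y·6.8 − 50·3.6 − (19.25·5.5)·7.35 − 60·5.2 = 0 → D_y = 1270.18125/6.8 = 186.791 ≈ 186.8 kN.
ΣF_y = 0: C_y + 186.791 − 50 − 19.25·5.5 − 60 = 0 → C_y = 29.08 kN.
ΣF_x = 0: no horizontal applied forces, so C_x = 0.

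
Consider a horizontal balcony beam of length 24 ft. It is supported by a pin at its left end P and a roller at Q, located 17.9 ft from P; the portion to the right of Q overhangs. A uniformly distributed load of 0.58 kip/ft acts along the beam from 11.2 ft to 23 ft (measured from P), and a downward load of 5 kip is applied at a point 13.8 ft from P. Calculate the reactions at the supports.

P_x = 0, P_y = 1.451 kip, Q_y = 10.39 kip

Resultant of the distributed load: 0.58 × 11.8 = 6.844 kip at 17.1 ft from P.
ΣM about P: Q_y·17.9 − (0.58·11.8)·17.1 − 5·13.8 = 0 → Q_y = 186.0324/17.9 = 10.3929 ≈ 10.39 kip.
ΣF_y = 0: P_y + 10.3929 − 0.58·11.8 − 5 = 0 → P_y = 1.451 kip.
ΣF_x = 0: no horizontal applied forces, so P_x = 0.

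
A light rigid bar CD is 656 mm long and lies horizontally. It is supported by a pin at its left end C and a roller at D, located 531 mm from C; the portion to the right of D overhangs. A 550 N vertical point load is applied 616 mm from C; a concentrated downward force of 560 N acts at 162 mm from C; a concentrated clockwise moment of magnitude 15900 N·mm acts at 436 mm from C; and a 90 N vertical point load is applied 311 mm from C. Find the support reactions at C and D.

ΣM about C: D_y·531 − 550·616 − 560·162 − 15900 − 90·311 = 0 → D_y = 473410/531 = 891.544 ≈ 891.5 N.
ΣF_y = 0: C_y + 891.544 − 550 − 560 − 90 = 0 → C_y = 308.5 N.
ΣF_x = 0: no horizontal applied forces, so C_x = 0.

C_x = 0, C_y = 308.5 N, D_y = 891.5 N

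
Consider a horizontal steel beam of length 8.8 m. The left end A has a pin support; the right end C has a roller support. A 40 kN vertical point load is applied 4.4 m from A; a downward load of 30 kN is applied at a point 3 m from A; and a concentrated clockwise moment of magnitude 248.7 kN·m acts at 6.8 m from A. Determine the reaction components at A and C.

ΣM about A: C_y·8.8 − 40·4.4 − 30·3 − 248.7 = 0 → C_y = 514.7/8.8 = 58.4886 ≈ 58.49 kN.
ΣF_y = 0: A_y + 58.4886 − 40 − 30 = 0 → A_y = 11.51 kN.
ΣF_x = 0: no horizontal applied forces, so A_x = 0.

A_x = 0, A_y = 11.51 kN, C_y = 58.49 kN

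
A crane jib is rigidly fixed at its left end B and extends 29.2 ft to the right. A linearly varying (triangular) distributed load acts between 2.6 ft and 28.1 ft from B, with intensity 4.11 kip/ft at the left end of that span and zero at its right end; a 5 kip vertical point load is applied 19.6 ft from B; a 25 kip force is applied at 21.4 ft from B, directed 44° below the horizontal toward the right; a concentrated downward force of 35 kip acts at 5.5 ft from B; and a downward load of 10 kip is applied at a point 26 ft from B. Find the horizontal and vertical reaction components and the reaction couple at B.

Resultant of the triangular load: ½ × 4.11 × 25.5 = 52.4025 kip, acting at 11.1 ft from B (one-third of the span from the peak).
ΣF_x = 0: B_x + 25·cos44° = 0 → B_x = -17.98 kip.
ΣF_y = 0: B_y − ½·4.11·25.5 − 5 − 25·sin44° − 35 − 10 = 0 → B_y = 119.8 kip.
ΣM about B: M_B − (½·4.11·25.5)·11.1 − 5·19.6 − 25·sin44°·21.4 − 35·5.5 − 10·26 = 0 → M_B = 1504 kip·ft.

B_x = -17.98 kip, B_y = 119.8 kip, M_B = 1504 kip·ft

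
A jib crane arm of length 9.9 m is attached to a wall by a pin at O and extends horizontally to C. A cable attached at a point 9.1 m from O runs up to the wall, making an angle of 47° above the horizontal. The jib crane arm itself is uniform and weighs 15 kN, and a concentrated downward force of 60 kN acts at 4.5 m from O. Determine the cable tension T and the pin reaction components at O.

ΣM about O: T·sin47°·9.1 − 15·4.95 − 60·4.5 = 0 → T = 344.25/(9.1·0.731354) = 51.7255 ≈ 51.73 kN.
ΣF_x = 0: O_x − T·cos47° = 0 → O_x = 51.7255 × 0.681998 = 35.28 kN.
ΣF_y = 0: O_y + T·sin47° − 15 − 60 = 0 → O_y = 75 − 51.7255 × 0.731354 = 37.17 kN.

T = 51.73 kN, O_x = 35.28 kN, O_y = 37.17 kN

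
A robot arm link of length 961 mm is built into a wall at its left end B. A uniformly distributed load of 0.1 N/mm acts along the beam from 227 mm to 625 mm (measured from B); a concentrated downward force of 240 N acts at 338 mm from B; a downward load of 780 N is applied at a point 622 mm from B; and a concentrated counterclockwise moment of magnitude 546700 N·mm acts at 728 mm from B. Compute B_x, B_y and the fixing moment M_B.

B_x = 0, B_y = 1060 N, M_B = 36530 N·mm

Resultant of the distributed load: 0.1 × 398 = 39.8 N at 426 mm from B.
ΣF_x = 0: B_x = 0.
ΣF_y = 0: B_y − 0.1·398 − 240 − 780 = 0 → B_y = 1060 N.
ΣM about B: M_B − (0.1·398)·426 − 240·338 − 780·622 + 546700 = 0 → M_B = 36530 N·mm.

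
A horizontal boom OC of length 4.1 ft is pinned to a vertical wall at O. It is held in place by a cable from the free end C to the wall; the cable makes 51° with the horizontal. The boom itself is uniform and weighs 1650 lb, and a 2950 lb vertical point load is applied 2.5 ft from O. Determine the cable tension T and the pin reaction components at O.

T = 3376 lb, O_x = 2125 lb, O_y = 1976 lb

ΣM about O: T·sin51°·4.1 − 1650·2.05 − 2950·2.5 = 0 → T = 10757.5/(4.1·0.777146) = 3376.17 ≈ 3376 lb.
ΣF_x = 0: O_x − T·cos51° = 0 → O_x = 3376.17 × 0.62932 = 2125 lb.
ΣF_y = 0: O_y + T·sin51° − 1650 − 2950 = 0 → O_y = 4600 − 3376.17 × 0.777146 = 1976 lb.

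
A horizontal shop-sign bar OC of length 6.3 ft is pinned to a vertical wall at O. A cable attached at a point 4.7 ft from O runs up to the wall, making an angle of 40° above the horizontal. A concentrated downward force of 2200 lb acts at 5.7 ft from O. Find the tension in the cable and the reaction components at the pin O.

ΣM about O: T·sin40°·4.7 − 2200·5.7 = 0 → T = 12540/(4.7·0.642788) = 4150.8 ≈ 4151 lb.
ΣF_x = 0: O_x − T·cos40° = 0 → O_x = 4150.8 × 0.766044 = 3180 lb.
ΣF_y = 0: O_y + T·sin40° − 2200 = 0 → O_y = 2200 − 4150.8 × 0.642788 = -468.1 lb.

T = 4151 lb, O_x = 3180 lb, O_y = -468.1 lb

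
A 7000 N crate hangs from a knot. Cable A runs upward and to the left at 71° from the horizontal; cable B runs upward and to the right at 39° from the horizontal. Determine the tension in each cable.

T_A = 5789 N, T_B = 2425 N

ΣF_x = 0: −T_A·cos71° + T_B·cos39° = 0 → T_B = 0.418928·T_A.
ΣF_y = 0: T_A·sin71° + T_B·sin39° = 7000.
Substitute: T_A·(0.945519 + 0.418928·0.62932) = 7000 → T_A = 5789.15 ≈ 5789 N.
Then T_B = 0.418928 × 5789.15 = 2425 N.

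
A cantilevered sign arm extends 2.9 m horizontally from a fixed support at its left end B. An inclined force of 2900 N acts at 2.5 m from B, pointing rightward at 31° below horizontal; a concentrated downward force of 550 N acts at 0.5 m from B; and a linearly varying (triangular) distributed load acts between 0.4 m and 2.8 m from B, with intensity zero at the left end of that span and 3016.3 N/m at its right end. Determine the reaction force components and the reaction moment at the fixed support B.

Resultant of the triangular load: ½ × 3016.3 × 2.4 = 3619.56 N, acting at 2 m from B (one-third of the span from the peak).
ΣF_x = 0: B_x + 2900·cos31° = 0 → B_x = -2486 N.
ΣF_y = 0: B_y − 2900·sin31° − 550 − ½·3016.3·2.4 = 0 → B_y = 5663 N.
ΣM about B: M_B − 2900·sin31°·2.5 − 550·0.5 − (½·3016.3·2.4)·2 = 0 → M_B = 11250 N·m.

B_x = -2486 N, B_y = 5663 N, M_B = 11250 N·m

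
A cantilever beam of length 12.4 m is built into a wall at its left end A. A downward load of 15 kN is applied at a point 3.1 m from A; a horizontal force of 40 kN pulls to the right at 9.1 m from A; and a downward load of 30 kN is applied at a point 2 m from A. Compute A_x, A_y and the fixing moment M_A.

ΣF_x = 0: A_x + 40 = 0 → A_x = -40.00 kN.
ΣF_y = 0: A_y − 15 − 30 = 0 → A_y = 45.00 kN.
ΣM about A: M_A − 15·3.1 − 30·2 = 0 → M_A = 106.5 kN·m.

A_x = -40.00 kN, A_y = 45.00 kN, M_A = 106.5 kN·m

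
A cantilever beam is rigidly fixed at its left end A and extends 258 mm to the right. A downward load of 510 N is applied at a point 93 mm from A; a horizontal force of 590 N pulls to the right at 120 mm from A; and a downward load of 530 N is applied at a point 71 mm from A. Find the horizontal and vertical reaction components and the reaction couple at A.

A_x = -590.0 N, A_y = 1040 N, M_A = 85060 N·mm

ΣF_x = 0: A_x + 590 = 0 → A_x = -590.0 N.
ΣF_y = 0: A_y − 510 − 530 = 0 → A_y = 1040 N.
ΣM about A: M_A − 510·93 − 530·71 = 0 → M_A = 85060 N·mm.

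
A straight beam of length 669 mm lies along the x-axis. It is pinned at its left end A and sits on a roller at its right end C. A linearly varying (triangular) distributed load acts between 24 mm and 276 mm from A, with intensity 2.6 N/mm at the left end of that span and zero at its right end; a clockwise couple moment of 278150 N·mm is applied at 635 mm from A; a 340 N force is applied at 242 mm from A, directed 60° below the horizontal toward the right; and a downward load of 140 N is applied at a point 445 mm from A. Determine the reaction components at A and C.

Resultant of the triangular load: ½ × 2.6 × 252 = 327.6 N, acting at 108 mm from A (one-third of the span from the peak).
ΣM about A: C_y·669 − (½·2.6·252)·108 − 278150 − 340·sin60°·242 − 140·445 = 0 → C_y = 447087/669 = 668.291 ≈ 668.3 N.
ΣF_y = 0: A_y + 668.291 − ½·2.6·252 − 340·sin60° − 140 = 0 → A_y = 93.76 N.
ΣF_x = 0: A_x + 340·cos60° = 0 → A_x = -170.0 N.

A_x = -170.0 N, A_y = 93.76 N, C_y = 668.3 N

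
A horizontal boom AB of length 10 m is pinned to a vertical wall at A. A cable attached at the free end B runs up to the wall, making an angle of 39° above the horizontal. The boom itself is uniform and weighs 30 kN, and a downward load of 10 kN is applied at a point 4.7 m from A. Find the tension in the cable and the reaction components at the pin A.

T = 31.30 kN, A_x = 24.33 kN, A_y = 20.30 kN

ΣM about A: T·sin39°·10 − 30·5 − 10·4.7 = 0 → T = 197/(10·0.62932) = 31.3036 ≈ 31.30 kN.
ΣF_x = 0: A_x − T·cos39° = 0 → A_x = 31.3036 × 0.777146 = 24.33 kN.
ΣF_y = 0: A_y + T·sin39° − 30 − 10 = 0 → A_y = 40 − 31.3036 × 0.62932 = 20.30 kN.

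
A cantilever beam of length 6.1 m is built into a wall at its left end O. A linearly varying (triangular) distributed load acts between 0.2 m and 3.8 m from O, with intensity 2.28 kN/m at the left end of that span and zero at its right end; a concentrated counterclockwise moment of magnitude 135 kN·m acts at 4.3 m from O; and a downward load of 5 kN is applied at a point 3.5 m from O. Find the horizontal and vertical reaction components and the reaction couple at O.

O_x = 0, O_y = 9.104 kN, M_O = -111.8 kN·m

Resultant of the triangular load: ½ × 2.28 × 3.6 = 4.104 kN, acting at 1.4 m from O (one-third of the span from the peak).
ΣF_x = 0: O_x = 0.
ΣF_y = 0: O_y − ½·2.28·3.6 − 5 = 0 → O_y = 9.104 kN.
ΣM about O: M_O − (½·2.28·3.6)·1.4 + 135 − 5·3.5 = 0 → M_O = -111.8 kN·m.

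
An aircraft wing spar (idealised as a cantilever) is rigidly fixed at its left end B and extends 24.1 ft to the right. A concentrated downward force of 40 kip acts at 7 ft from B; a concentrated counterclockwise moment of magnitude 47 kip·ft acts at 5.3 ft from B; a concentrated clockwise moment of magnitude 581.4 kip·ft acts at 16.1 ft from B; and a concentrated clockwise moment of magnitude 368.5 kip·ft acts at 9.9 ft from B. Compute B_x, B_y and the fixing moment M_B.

ΣF_x = 0: B_x = 0.
ΣF_y = 0: B_y − 40 = 0 → B_y = 40.00 kip.
ΣM about B: M_B − 40·7 + 47 − 581.4 − 368.5 = 0 → M_B = 1183 kip·ft.

B_x = 0, B_y = 40.00 kip, M_B = 1183 kip·ft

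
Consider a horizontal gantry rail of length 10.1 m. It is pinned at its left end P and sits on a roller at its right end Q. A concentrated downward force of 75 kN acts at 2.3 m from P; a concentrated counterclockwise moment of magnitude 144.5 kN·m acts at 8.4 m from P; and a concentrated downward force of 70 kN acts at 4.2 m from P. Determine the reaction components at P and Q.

Taking moments about P: Q_y·10.1 − 75·2.3 + 144.5 − 70·4.2 = 0 → Q_y = 322/10.1 = 31.8812 ≈ 31.88 kN.
ΣF_y = 0: P_y + 31.8812 − 75 − 70 = 0 → P_y = 113.1 kN.
ΣF_x = 0: no horizontal applied forces, so P_x = 0.

P_x = 0, P_y = 113.1 kN, Q_y = 31.88 kN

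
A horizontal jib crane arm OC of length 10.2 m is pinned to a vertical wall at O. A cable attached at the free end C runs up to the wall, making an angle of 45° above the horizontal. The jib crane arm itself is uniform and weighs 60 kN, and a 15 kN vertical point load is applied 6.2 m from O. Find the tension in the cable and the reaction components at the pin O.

ΣM about O: T·sin45°·10.2 − 60·5.1 − 15·6.2 = 0 → T = 399/(10.2·0.707107) = 55.3207 ≈ 55.32 kN.
ΣF_x = 0: O_x − T·cos45° = 0 → O_x = 55.3207 × 0.707107 = 39.12 kN.
ΣF_y = 0: O_y + T·sin45° − 60 − 15 = 0 → O_y = 75 − 55.3207 × 0.707107 = 35.88 kN.

T = 55.32 kN, O_x = 39.12 kN, O_y = 35.88 kN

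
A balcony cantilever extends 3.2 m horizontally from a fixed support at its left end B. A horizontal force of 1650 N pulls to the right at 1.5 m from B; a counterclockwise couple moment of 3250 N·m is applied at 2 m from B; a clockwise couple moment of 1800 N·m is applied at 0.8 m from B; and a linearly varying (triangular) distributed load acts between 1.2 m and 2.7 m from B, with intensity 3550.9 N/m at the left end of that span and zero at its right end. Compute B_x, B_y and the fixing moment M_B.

B_x = -1650 N, B_y = 2663 N, M_B = 3077 N·m

Resultant of the triangular load: ½ × 3550.9 × 1.5 = 2663.175 N, acting at 1.7 m from B (one-third of the span from the peak).
ΣF_x = 0: B_x + 1650 = 0 → B_x = -1650 N.
ΣF_y = 0: B_y − ½·3550.9·1.5 = 0 → B_y = 2663 N.
ΣM about B: M_B + 3250 − 1800 − (½·3550.9·1.5)·1.7 = 0 → M_B = 3077 N·m.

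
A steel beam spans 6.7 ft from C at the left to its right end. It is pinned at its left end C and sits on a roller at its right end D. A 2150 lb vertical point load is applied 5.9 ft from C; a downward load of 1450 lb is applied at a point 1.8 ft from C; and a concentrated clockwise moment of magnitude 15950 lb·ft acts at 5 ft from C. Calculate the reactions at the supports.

Taking moments about C: D_y·6.7 − 2150·5.9 − 1450·1.8 − 15950 = 0 → D_y = 31245/6.7 = 4663.43 ≈ 4663 lb.
ΣF_y = 0: C_y + 4663.43 − 2150 − 1450 = 0 → C_y = -1063 lb.
ΣF_x = 0: no horizontal applied forces, so C_x = 0.

C_x = 0, C_y = -1063 lb, D_y = 4663 lb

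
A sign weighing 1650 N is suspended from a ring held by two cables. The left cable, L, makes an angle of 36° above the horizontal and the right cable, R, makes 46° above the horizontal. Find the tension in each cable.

T_L = 1157 N, T_R = 1348 N

ΣF_x = 0: −T_L·cos36° + T_R·cos46° = 0 → T_R = 1.16463·T_L.
ΣF_y = 0: T_L·sin36° + T_R·sin46° = 1650.
Substitute: T_L·(0.587785 + 1.16463·0.71934) = 1650 → T_L = 1157.45 ≈ 1157 N.
Then T_R = 1.16463 × 1157.45 = 1348 N.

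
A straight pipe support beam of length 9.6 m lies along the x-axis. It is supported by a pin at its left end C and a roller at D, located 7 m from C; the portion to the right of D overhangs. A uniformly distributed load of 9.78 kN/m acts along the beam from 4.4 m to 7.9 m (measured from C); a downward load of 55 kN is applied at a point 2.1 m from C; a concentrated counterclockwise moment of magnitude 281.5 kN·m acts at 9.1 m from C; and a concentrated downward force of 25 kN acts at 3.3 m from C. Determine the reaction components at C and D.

Resultant of the distributed load: 9.78 × 3.5 = 34.23 kN at 6.15 m from C.
Taking moments about C: D_y·7 − (9.78·3.5)·6.15 − 55·2.1 + 281.5 − 25·3.3 = 0 → D_y = 127.0145/7 = 18.1449 ≈ 18.14 kN.
ΣF_y = 0: C_y + 18.1449 − 9.78·3.5 − 55 − 25 = 0 → C_y = 96.09 kN.
ΣF_x = 0: no horizontal applied forces, so C_x = 0.

C_x = 0, C_y = 96.09 kN, D_y = 18.14 kN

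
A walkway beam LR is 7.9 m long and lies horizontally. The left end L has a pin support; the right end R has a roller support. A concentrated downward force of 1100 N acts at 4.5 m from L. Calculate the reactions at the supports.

L_x = 0, L_y = 473.4 N, R_y = 626.6 N

Taking moments about L: R_y·7.9 − 1100·4.5 = 0 → R_y = 4950/7.9 = 626.582 ≈ 626.6 N.
ΣF_y = 0: L_y + 626.582 − 1100 = 0 → L_y = 473.4 N.
ΣF_x = 0: no horizontal applied forces, so L_x = 0.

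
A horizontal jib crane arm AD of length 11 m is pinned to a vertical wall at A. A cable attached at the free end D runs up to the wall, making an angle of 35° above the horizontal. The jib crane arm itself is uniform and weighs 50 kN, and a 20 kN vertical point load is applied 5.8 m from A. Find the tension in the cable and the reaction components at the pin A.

ΣM about A: T·sin35°·11 − 50·5.5 − 20·5.8 = 0 → T = 391/(11·0.573576) = 61.9717 ≈ 61.97 kN.
ΣF_x = 0: A_x − T·cos35° = 0 → A_x = 61.9717 × 0.819152 = 50.76 kN.
ΣF_y = 0: A_y + T·sin35° − 50 − 20 = 0 → A_y = 70 − 61.9717 × 0.573576 = 34.45 kN.

T = 61.97 kN, A_x = 50.76 kN, A_y = 34.45 kN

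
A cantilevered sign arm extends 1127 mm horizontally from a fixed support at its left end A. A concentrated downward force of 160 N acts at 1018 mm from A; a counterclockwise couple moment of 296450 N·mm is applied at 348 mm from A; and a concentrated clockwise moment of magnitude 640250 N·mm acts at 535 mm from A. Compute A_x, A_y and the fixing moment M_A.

A_x = 0, A_y = 160.0 N, M_A = 506700 N·mm

ΣF_x = 0: A_x = 0.
ΣF_y = 0: A_y − 160 = 0 → A_y = 160.0 N.
ΣM about A: M_A − 160·1018 + 296450 − 640250 = 0 → M_A = 506700 N·mm.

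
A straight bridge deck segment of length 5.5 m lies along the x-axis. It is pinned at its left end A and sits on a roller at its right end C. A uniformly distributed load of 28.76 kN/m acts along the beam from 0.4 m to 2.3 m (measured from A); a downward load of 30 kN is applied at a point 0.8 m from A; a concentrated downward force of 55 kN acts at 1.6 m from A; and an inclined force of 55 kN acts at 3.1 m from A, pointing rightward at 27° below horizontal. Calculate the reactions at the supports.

Resultant of the distributed load: 28.76 × 1.9 = 54.644 kN at 1.35 m from A.
ΣM about A: C_y·5.5 − (28.76·1.9)·1.35 − 30·0.8 − 55·1.6 − 55·sin27°·3.1 = 0 → C_y = 263.175/5.5 = 47.85 kN.
ΣF_y = 0: A_y + 47.85 − 28.76·1.9 − 30 − 55 − 55·sin27° = 0 → A_y = 116.8 kN.
ΣF_x = 0: A_x + 55·cos27° = 0 → A_x = -49.01 kN.

A_x = -49.01 kN, A_y = 116.8 kN, C_y = 47.85 kN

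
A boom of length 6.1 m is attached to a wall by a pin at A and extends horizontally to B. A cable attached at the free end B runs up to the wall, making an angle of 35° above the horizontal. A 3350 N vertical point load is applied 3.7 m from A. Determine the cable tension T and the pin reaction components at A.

T = 3543 N, A_x = 2902 N, A_y = 1318 N

ΣM about A: T·sin35°·6.1 − 3350·3.7 = 0 → T = 12395/(6.1·0.573576) = 3542.63 ≈ 3543 N.
ΣF_x = 0: A_x − T·cos35° = 0 → A_x = 3542.63 × 0.819152 = 2902 N.
ΣF_y = 0: A_y + T·sin35° − 3350 = 0 → A_y = 3350 − 3542.63 × 0.573576 = 1318 N.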